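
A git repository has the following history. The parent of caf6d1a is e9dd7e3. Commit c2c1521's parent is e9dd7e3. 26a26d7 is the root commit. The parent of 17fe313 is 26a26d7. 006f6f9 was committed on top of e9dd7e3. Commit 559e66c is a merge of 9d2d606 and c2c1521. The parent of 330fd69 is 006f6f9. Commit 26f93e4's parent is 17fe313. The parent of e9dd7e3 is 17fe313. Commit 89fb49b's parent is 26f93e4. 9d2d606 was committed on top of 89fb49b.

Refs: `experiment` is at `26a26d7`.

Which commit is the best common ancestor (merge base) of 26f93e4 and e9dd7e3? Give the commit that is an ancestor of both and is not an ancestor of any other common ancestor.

Ancestors of 26f93e4: {17fe313, 26a26d7, 26f93e4}.
Ancestors of e9dd7e3: {17fe313, 26a26d7, e9dd7e3}.
Common ancestors: {17fe313, 26a26d7}.
Among these, 17fe313 is not an ancestor of any other common ancestor — it is the merge base.

17fe313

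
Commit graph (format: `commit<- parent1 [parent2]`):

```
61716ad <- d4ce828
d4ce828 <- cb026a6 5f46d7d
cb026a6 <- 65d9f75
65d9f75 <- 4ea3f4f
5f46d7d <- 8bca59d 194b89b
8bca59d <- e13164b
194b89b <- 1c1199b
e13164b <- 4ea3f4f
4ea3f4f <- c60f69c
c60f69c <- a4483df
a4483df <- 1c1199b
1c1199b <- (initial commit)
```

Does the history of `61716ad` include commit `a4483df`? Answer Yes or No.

Yes

Ancestors of 61716ad (commits reachable by following parents): {194b89b, 1c1199b, 4ea3f4f, 5f46d7d, 61716ad, 65d9f75, 8bca59d, a4483df, c60f69c, cb026a6, d4ce828, e13164b}.
a4483df is in that set, so it is an ancestor of 61716ad.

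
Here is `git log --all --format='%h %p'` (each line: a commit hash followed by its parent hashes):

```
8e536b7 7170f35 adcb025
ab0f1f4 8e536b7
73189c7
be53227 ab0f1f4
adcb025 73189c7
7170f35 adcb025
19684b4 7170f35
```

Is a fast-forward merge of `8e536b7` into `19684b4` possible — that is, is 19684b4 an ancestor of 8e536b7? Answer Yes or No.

No

A fast-forward from 19684b4 to 8e536b7 is possible iff 19684b4 is an ancestor of 8e536b7.
Ancestors of 8e536b7: {7170f35, 73189c7, 8e536b7, adcb025}.
19684b4 is not among them, so fast-forward is not possible.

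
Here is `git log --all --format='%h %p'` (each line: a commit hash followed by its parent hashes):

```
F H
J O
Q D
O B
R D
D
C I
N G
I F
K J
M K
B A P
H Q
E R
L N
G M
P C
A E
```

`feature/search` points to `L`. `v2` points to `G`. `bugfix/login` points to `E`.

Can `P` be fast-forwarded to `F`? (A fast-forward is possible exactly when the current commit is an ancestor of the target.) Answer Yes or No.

A fast-forward from P to F is possible iff P is an ancestor of F.
Ancestors of F: {D, F, H, Q}.
P is not among them, so fast-forward is not possible.

No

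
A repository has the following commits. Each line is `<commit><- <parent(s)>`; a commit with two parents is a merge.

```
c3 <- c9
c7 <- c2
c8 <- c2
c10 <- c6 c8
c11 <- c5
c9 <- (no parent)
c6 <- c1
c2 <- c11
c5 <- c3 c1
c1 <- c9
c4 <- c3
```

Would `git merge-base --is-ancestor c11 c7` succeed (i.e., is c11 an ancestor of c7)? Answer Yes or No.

Ancestors of c7 (commits reachable by following parents): {c1, c11, c2, c3, c5, c7, c9}.
c11 is in that set, so it is an ancestor of c7.

Yes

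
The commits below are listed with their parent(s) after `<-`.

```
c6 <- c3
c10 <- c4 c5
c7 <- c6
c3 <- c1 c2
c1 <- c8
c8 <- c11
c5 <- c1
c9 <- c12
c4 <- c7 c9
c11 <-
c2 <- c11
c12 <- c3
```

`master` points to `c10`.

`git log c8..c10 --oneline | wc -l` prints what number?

Reachable from c10: {c1, c10, c11, c12, c2, c3, c4, c5, c6, c7, c8, c9}.
Reachable from c8: {c11, c8}.
In c10's history but not c8's: {c1, c10, c12, c2, c3, c4, c5, c6, c7, c9} — 10 commits.

10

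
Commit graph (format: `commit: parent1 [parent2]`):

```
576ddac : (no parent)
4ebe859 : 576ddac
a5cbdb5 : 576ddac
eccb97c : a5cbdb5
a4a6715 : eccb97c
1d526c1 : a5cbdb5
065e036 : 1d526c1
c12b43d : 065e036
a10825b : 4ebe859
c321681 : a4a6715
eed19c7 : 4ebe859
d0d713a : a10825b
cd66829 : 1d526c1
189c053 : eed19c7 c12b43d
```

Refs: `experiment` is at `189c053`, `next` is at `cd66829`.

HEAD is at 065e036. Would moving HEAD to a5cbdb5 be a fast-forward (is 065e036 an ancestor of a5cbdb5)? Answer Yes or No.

No

A fast-forward from 065e036 to a5cbdb5 is possible iff 065e036 is an ancestor of a5cbdb5.
Ancestors of a5cbdb5: {576ddac, a5cbdb5}.
065e036 is not among them, so fast-forward is not possible.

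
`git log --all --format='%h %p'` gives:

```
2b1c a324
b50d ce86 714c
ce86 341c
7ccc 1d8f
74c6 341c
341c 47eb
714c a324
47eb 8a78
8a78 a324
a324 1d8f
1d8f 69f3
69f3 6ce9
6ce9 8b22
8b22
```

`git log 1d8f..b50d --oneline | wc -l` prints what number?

Reachable from b50d: {1d8f, 341c, 47eb, 69f3, 6ce9, 714c, 8a78, 8b22, a324, b50d, ce86}.
Reachable from 1d8f: {1d8f, 69f3, 6ce9, 8b22}.
In b50d's history but not 1d8f's: {341c, 47eb, 714c, 8a78, a324, b50d, ce86} — 7 commits.

7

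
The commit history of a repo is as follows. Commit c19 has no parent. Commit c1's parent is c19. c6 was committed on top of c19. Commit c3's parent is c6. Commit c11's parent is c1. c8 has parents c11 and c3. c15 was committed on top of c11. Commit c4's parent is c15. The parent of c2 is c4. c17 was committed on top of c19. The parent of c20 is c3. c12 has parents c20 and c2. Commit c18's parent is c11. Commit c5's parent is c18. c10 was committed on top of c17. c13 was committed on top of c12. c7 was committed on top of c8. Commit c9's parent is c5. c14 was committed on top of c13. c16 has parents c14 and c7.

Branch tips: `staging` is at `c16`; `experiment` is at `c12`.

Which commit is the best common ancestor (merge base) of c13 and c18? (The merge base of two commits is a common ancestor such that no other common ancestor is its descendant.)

Ancestors of c13: {c1, c11, c12, c13, c15, c19, c2, c20, c3, c4, c6}.
Ancestors of c18: {c1, c11, c18, c19}.
Common ancestors: {c1, c11, c19}.
Among these, c11 is not an ancestor of any other common ancestor — it is the merge base.

c11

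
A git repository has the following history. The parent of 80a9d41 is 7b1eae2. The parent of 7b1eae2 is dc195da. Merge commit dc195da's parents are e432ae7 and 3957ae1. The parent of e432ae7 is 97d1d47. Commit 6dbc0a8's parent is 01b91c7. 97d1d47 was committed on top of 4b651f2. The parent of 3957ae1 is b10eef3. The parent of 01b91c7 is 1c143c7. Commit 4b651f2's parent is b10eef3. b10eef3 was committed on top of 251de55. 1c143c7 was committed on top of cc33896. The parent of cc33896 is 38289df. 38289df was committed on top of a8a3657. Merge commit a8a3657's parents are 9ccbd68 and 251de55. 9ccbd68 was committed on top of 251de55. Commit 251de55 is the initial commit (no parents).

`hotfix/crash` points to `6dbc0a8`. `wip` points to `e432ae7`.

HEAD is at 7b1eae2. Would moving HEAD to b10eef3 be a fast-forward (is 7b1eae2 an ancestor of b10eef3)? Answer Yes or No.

A fast-forward from 7b1eae2 to b10eef3 is possible iff 7b1eae2 is an ancestor of b10eef3.
Ancestors of b10eef3: {251de55, b10eef3}.
7b1eae2 is not among them, so fast-forward is not possible.

No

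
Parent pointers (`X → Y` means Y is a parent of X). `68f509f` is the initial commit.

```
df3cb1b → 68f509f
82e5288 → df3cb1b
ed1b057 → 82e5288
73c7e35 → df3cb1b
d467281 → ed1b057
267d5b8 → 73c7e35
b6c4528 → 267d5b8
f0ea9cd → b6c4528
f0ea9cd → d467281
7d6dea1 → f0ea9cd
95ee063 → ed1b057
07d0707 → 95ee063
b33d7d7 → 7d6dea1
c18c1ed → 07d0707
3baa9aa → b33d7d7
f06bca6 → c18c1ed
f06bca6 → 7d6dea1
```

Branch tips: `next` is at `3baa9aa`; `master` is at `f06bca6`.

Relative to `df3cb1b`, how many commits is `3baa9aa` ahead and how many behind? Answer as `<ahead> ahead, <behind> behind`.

10 ahead, 0 behind

Reachable from 3baa9aa: {267d5b8, 3baa9aa, 68f509f, 73c7e35, 7d6dea1, 82e5288, b33d7d7, b6c4528, d467281, df3cb1b, ed1b057, f0ea9cd}.
Reachable from df3cb1b: {68f509f, df3cb1b}.
Only in 3baa9aa's history (ahead): {267d5b8, 3baa9aa, 73c7e35, 7d6dea1, 82e5288, b33d7d7, b6c4528, d467281, ed1b057, f0ea9cd} — 10.
Only in df3cb1b's history (behind): {} — 0.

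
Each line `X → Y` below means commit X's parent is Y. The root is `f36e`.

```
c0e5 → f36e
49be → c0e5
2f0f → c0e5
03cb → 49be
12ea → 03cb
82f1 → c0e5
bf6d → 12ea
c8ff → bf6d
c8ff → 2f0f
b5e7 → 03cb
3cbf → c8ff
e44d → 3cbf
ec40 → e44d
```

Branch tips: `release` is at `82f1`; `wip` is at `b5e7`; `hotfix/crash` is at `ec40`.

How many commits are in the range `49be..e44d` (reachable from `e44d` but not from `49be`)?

Reachable from e44d: {03cb, 12ea, 2f0f, 3cbf, 49be, bf6d, c0e5, c8ff, e44d, f36e}.
Reachable from 49be: {49be, c0e5, f36e}.
In e44d's history but not 49be's: {03cb, 12ea, 2f0f, 3cbf, bf6d, c8ff, e44d} — 7 commits.

7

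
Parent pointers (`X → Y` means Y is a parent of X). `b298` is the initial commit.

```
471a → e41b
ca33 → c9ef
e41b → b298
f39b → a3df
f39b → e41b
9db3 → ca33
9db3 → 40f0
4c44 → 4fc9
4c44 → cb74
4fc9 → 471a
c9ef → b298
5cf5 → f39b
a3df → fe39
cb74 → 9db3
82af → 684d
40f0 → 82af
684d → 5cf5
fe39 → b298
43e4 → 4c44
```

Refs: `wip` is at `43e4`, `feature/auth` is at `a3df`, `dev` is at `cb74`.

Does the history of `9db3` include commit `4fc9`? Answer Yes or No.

Ancestors of 9db3: {40f0, 5cf5, 684d, 82af, 9db3, a3df, b298, c9ef, ca33, e41b, f39b, fe39}.
4fc9 is not in that set, so it is not an ancestor of 9db3.

No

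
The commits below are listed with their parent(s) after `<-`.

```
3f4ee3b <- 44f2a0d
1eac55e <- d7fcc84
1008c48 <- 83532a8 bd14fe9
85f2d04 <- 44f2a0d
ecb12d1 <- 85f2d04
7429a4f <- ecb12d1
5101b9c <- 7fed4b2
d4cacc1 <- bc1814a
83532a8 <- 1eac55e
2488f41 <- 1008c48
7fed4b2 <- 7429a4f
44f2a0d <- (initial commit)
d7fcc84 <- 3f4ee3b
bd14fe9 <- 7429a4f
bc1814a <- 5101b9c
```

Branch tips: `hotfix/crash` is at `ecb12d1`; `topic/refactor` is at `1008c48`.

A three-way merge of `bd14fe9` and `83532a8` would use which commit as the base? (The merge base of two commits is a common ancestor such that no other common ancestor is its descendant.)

Ancestors of bd14fe9: {44f2a0d, 7429a4f, 85f2d04, bd14fe9, ecb12d1}.
Ancestors of 83532a8: {1eac55e, 3f4ee3b, 44f2a0d, 83532a8, d7fcc84}.
Common ancestors: {44f2a0d}.
The only common ancestor is 44f2a0d, so it is the merge base.

44f2a0d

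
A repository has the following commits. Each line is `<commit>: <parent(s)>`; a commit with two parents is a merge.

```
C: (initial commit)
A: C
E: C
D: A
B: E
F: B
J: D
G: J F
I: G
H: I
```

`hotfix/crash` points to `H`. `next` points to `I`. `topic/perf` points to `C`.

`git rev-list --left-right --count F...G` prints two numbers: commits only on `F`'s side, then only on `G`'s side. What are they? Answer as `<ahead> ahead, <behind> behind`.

Reachable from F: {B, C, E, F}.
Reachable from G: {A, B, C, D, E, F, G, J}.
Only in F's history (ahead): {} — 0.
Only in G's history (behind): {A, D, G, J} — 4.

0 ahead, 4 behind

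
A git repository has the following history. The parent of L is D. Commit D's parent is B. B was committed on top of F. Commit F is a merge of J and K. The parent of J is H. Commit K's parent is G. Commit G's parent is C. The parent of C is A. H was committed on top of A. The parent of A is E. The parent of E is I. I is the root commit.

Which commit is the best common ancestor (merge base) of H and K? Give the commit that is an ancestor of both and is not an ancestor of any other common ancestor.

Ancestors of H: {A, E, H, I}.
Ancestors of K: {A, C, E, G, I, K}.
Common ancestors: {A, E, I}.
Among these, A is not an ancestor of any other common ancestor — it is the merge base.

A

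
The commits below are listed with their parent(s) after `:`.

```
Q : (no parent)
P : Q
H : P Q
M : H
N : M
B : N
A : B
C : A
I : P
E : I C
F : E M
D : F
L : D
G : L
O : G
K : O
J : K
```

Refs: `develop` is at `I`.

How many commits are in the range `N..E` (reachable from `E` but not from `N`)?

5

Reachable from E: {A, B, C, E, H, I, M, N, P, Q}.
Reachable from N: {H, M, N, P, Q}.
In E's history but not N's: {A, B, C, E, I} — 5 commits.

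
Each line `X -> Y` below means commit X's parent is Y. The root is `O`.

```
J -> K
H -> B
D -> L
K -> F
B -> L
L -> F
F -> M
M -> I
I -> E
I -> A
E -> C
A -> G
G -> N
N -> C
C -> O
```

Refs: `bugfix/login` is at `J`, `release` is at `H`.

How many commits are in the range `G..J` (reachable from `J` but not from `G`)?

Reachable from J: {A, C, E, F, G, I, J, K, M, N, O}.
Reachable from G: {C, G, N, O}.
In J's history but not G's: {A, E, F, I, J, K, M} — 7 commits.

7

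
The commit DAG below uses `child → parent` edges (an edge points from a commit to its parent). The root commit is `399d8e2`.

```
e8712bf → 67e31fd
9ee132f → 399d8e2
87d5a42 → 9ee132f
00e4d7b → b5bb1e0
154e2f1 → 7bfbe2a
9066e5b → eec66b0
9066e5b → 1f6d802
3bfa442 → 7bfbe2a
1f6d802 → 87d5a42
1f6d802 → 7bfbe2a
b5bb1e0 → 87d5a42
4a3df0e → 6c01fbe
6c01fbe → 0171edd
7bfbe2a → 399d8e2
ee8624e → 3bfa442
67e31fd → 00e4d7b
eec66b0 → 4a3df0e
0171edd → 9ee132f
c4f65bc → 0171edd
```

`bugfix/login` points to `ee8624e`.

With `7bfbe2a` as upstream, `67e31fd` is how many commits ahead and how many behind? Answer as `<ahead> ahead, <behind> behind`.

Reachable from 67e31fd: {00e4d7b, 399d8e2, 67e31fd, 87d5a42, 9ee132f, b5bb1e0}.
Reachable from 7bfbe2a: {399d8e2, 7bfbe2a}.
Only in 67e31fd's history (ahead): {00e4d7b, 67e31fd, 87d5a42, 9ee132f, b5bb1e0} — 5.
Only in 7bfbe2a's history (behind): {7bfbe2a} — 1.

5 ahead, 1 behind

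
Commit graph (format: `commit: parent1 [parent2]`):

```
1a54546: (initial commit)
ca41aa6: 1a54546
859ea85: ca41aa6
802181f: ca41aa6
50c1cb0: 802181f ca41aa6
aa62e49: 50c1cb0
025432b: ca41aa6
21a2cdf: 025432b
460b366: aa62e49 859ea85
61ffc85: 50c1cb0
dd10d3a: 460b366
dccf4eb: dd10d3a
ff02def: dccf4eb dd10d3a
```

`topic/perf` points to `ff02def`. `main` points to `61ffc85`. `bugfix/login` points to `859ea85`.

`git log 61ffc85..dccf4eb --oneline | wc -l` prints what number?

Reachable from dccf4eb: {1a54546, 460b366, 50c1cb0, 802181f, 859ea85, aa62e49, ca41aa6, dccf4eb, dd10d3a}.
Reachable from 61ffc85: {1a54546, 50c1cb0, 61ffc85, 802181f, ca41aa6}.
In dccf4eb's history but not 61ffc85's: {460b366, 859ea85, aa62e49, dccf4eb, dd10d3a} — 5 commits.

5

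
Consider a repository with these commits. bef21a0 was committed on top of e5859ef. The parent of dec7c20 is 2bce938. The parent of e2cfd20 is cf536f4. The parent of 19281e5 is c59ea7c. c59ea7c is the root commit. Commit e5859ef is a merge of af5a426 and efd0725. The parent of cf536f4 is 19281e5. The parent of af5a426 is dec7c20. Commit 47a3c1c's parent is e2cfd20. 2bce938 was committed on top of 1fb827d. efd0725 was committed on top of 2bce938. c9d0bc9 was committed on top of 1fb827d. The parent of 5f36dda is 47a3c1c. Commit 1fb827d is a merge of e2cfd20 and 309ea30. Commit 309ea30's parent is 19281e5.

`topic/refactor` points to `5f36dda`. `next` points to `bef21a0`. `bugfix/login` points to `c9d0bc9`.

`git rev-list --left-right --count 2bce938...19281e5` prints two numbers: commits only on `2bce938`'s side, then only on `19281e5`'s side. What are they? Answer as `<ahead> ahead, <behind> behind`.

5 ahead, 0 behind

Reachable from 2bce938: {19281e5, 1fb827d, 2bce938, 309ea30, c59ea7c, cf536f4, e2cfd20}.
Reachable from 19281e5: {19281e5, c59ea7c}.
Only in 2bce938's history (ahead): {1fb827d, 2bce938, 309ea30, cf536f4, e2cfd20} — 5.
Only in 19281e5's history (behind): {} — 0.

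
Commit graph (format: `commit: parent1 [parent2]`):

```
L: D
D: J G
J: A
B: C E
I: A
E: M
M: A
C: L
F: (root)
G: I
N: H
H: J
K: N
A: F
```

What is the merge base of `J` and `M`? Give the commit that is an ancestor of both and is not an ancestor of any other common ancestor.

A

Ancestors of J: {A, F, J}.
Ancestors of M: {A, F, M}.
Common ancestors: {A, F}.
Among these, A is not an ancestor of any other common ancestor — it is the merge base.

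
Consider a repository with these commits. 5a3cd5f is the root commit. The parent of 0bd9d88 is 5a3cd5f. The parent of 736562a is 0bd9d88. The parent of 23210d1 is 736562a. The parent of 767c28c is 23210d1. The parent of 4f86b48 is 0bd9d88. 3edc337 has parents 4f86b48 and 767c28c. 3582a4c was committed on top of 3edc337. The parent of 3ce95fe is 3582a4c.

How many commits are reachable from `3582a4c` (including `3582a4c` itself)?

8

Walking parent pointers from 3582a4c: reachable set = {0bd9d88, 23210d1, 3582a4c, 3edc337, 4f86b48, 5a3cd5f, 736562a, 767c28c}.
That is 8 commits.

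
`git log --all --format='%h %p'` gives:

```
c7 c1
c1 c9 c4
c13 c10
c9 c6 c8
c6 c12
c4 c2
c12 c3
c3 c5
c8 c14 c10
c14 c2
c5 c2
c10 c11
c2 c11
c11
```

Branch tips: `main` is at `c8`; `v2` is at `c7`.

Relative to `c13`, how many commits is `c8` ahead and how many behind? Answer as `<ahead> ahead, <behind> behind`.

3 ahead, 1 behind

Reachable from c8: {c10, c11, c14, c2, c8}.
Reachable from c13: {c10, c11, c13}.
Only in c8's history (ahead): {c14, c2, c8} — 3.
Only in c13's history (behind): {c13} — 1.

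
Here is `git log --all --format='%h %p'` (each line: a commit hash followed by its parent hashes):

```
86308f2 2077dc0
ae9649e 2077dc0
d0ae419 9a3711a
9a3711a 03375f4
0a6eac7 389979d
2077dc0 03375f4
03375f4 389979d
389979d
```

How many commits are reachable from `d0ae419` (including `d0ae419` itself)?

Walking parent pointers from d0ae419: reachable set = {03375f4, 389979d, 9a3711a, d0ae419}.
That is 4 commits.

4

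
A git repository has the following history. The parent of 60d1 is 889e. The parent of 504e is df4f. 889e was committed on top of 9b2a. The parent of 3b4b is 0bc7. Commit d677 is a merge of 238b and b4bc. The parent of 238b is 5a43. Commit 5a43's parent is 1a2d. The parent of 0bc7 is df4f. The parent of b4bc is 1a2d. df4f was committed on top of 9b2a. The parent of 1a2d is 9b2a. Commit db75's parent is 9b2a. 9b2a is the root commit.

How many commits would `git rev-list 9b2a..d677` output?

Reachable from d677: {1a2d, 238b, 5a43, 9b2a, b4bc, d677}.
Reachable from 9b2a: {9b2a}.
In d677's history but not 9b2a's: {1a2d, 238b, 5a43, b4bc, d677} — 5 commits.

5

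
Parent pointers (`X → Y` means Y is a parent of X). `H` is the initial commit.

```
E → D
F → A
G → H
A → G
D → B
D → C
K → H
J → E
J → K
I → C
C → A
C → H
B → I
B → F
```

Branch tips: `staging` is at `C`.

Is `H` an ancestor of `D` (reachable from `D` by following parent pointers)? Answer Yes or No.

Yes

Ancestors of D (commits reachable by following parents): {A, B, C, D, F, G, H, I}.
H is in that set, so it is an ancestor of D.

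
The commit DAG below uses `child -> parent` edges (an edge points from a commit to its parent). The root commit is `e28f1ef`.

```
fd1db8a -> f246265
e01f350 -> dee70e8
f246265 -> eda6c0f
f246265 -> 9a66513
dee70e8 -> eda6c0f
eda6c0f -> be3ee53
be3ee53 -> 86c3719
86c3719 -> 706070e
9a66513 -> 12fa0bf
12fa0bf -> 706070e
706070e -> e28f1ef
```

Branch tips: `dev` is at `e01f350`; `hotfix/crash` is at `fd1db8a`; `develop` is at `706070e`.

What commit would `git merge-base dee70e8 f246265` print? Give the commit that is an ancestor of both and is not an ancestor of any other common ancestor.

Ancestors of dee70e8: {706070e, 86c3719, be3ee53, dee70e8, e28f1ef, eda6c0f}.
Ancestors of f246265: {12fa0bf, 706070e, 86c3719, 9a66513, be3ee53, e28f1ef, eda6c0f, f246265}.
Common ancestors: {706070e, 86c3719, be3ee53, e28f1ef, eda6c0f}.
Among these, eda6c0f is not an ancestor of any other common ancestor — it is the merge base.

eda6c0f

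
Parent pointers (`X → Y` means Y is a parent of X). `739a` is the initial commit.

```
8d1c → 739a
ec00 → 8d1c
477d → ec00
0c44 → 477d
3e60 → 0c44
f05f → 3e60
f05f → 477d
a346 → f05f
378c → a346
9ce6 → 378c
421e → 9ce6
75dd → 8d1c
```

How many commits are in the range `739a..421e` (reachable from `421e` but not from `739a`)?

10

Reachable from 421e: {0c44, 378c, 3e60, 421e, 477d, 739a, 8d1c, 9ce6, a346, ec00, f05f}.
Reachable from 739a: {739a}.
In 421e's history but not 739a's: {0c44, 378c, 3e60, 421e, 477d, 8d1c, 9ce6, a346, ec00, f05f} — 10 commits.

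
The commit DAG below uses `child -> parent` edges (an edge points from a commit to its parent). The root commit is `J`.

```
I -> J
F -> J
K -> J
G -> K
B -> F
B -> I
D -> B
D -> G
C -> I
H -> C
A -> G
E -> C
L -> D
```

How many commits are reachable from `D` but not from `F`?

5

Reachable from D: {B, D, F, G, I, J, K}.
Reachable from F: {F, J}.
In D's history but not F's: {B, D, G, I, K} — 5 commits.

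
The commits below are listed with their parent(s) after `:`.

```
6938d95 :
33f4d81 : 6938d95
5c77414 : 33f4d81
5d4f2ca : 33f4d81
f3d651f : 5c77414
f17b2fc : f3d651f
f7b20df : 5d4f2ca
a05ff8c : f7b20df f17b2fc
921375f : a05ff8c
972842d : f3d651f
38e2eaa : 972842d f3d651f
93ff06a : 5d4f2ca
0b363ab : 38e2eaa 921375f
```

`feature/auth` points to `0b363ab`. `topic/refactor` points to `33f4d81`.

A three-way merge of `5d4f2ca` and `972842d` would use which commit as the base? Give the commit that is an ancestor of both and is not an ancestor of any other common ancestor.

33f4d81

Ancestors of 5d4f2ca: {33f4d81, 5d4f2ca, 6938d95}.
Ancestors of 972842d: {33f4d81, 5c77414, 6938d95, 972842d, f3d651f}.
Common ancestors: {33f4d81, 6938d95}.
Among these, 33f4d81 is not an ancestor of any other common ancestor — it is the merge base.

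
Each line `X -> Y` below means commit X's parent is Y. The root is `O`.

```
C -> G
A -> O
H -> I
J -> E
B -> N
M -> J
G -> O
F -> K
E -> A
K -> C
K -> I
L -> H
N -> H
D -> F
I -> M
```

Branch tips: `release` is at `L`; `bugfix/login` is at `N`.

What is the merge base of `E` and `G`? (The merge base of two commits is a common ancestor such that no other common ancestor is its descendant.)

O

Ancestors of E: {A, E, O}.
Ancestors of G: {G, O}.
Common ancestors: {O}.
The only common ancestor is O, so it is the merge base.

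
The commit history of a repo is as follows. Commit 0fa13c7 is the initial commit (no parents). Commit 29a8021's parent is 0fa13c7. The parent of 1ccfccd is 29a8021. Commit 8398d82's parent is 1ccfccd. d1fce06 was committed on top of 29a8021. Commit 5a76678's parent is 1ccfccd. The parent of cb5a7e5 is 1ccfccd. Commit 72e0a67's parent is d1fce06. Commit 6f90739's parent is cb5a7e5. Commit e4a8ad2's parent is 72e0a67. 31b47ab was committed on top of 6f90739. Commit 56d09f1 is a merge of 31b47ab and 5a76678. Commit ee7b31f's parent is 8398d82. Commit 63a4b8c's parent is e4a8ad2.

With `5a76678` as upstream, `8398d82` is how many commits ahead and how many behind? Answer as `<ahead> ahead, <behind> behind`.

Reachable from 8398d82: {0fa13c7, 1ccfccd, 29a8021, 8398d82}.
Reachable from 5a76678: {0fa13c7, 1ccfccd, 29a8021, 5a76678}.
Only in 8398d82's history (ahead): {8398d82} — 1.
Only in 5a76678's history (behind): {5a76678} — 1.

1 ahead, 1 behind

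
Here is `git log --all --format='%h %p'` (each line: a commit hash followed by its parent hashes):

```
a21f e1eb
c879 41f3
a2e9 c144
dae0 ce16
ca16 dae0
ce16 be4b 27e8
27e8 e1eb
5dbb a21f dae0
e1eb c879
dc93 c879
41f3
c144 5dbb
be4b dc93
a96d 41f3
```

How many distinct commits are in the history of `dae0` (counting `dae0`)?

Walking parent pointers from dae0: reachable set = {27e8, 41f3, be4b, c879, ce16, dae0, dc93, e1eb}.
That is 8 commits.

8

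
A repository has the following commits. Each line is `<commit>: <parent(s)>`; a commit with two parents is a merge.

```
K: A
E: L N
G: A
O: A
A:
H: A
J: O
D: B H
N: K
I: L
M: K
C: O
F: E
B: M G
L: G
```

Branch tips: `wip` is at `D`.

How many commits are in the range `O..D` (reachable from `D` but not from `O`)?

6

Reachable from D: {A, B, D, G, H, K, M}.
Reachable from O: {A, O}.
In D's history but not O's: {B, D, G, H, K, M} — 6 commits.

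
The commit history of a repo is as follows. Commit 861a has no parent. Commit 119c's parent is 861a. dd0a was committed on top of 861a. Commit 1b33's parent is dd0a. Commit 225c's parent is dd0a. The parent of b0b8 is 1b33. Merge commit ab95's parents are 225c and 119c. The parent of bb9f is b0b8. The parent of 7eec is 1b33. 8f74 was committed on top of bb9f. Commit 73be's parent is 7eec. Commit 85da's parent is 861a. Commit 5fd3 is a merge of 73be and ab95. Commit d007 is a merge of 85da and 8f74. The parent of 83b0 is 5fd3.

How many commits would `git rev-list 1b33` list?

3

Walking parent pointers from 1b33: reachable set = {1b33, 861a, dd0a}.
That is 3 commits.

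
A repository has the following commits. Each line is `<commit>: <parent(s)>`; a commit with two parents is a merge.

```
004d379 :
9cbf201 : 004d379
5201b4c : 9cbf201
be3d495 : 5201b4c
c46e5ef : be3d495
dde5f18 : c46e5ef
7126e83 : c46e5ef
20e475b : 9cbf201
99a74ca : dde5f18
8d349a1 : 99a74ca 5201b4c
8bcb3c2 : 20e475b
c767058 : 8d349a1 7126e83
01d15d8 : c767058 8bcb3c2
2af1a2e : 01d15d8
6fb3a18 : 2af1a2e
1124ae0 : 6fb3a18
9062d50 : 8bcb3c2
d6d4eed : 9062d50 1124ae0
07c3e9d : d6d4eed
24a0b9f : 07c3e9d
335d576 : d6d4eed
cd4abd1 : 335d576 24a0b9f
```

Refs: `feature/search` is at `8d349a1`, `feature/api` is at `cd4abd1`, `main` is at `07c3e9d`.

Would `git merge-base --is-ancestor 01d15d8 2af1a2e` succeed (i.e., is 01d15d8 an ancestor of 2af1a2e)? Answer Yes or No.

Ancestors of 2af1a2e (commits reachable by following parents): {004d379, 01d15d8, 20e475b, 2af1a2e, 5201b4c, 7126e83, 8bcb3c2, 8d349a1, 99a74ca, 9cbf201, be3d495, c46e5ef, c767058, dde5f18}.
01d15d8 is in that set, so it is an ancestor of 2af1a2e.

Yes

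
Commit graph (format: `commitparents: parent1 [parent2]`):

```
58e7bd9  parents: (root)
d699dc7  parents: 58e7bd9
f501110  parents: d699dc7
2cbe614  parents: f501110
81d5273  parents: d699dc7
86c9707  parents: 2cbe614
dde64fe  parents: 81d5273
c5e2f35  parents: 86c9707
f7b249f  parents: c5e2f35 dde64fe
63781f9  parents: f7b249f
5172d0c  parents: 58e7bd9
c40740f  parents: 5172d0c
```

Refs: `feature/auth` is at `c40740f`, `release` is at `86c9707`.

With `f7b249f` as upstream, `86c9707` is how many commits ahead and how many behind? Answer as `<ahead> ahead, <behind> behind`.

Reachable from 86c9707: {2cbe614, 58e7bd9, 86c9707, d699dc7, f501110}.
Reachable from f7b249f: {2cbe614, 58e7bd9, 81d5273, 86c9707, c5e2f35, d699dc7, dde64fe, f501110, f7b249f}.
Only in 86c9707's history (ahead): {} — 0.
Only in f7b249f's history (behind): {81d5273, c5e2f35, dde64fe, f7b249f} — 4.

0 ahead, 4 behind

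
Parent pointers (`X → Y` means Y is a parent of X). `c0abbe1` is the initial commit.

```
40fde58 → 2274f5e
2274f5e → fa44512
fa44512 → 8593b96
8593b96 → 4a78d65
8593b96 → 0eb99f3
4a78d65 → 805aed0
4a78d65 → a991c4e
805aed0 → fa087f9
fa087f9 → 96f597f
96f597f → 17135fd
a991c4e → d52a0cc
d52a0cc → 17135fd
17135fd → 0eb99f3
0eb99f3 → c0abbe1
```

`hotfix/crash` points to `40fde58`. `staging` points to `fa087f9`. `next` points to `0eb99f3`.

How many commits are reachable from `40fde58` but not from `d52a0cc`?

Reachable from 40fde58: {0eb99f3, 17135fd, 2274f5e, 40fde58, 4a78d65, 805aed0, 8593b96, 96f597f, a991c4e, c0abbe1, d52a0cc, fa087f9, fa44512}.
Reachable from d52a0cc: {0eb99f3, 17135fd, c0abbe1, d52a0cc}.
In 40fde58's history but not d52a0cc's: {2274f5e, 40fde58, 4a78d65, 805aed0, 8593b96, 96f597f, a991c4e, fa087f9, fa44512} — 9 commits.

9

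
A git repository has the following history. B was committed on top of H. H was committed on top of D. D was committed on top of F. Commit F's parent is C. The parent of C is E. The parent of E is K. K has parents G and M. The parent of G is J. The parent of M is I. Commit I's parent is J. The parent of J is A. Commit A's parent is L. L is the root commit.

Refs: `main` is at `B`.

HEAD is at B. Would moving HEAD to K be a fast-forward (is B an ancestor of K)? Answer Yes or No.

No

A fast-forward from B to K is possible iff B is an ancestor of K.
Ancestors of K: {A, G, I, J, K, L, M}.
B is not among them, so fast-forward is not possible.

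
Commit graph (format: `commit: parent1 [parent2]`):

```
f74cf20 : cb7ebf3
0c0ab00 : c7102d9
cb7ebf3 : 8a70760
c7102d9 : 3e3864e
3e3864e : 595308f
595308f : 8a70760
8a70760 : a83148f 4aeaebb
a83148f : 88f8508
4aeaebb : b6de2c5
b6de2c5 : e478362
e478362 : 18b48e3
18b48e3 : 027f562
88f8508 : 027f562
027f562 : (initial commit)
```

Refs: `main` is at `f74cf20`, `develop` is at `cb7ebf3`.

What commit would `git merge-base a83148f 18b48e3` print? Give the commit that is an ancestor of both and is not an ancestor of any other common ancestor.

027f562

Ancestors of a83148f: {027f562, 88f8508, a83148f}.
Ancestors of 18b48e3: {027f562, 18b48e3}.
Common ancestors: {027f562}.
The only common ancestor is 027f562, so it is the merge base.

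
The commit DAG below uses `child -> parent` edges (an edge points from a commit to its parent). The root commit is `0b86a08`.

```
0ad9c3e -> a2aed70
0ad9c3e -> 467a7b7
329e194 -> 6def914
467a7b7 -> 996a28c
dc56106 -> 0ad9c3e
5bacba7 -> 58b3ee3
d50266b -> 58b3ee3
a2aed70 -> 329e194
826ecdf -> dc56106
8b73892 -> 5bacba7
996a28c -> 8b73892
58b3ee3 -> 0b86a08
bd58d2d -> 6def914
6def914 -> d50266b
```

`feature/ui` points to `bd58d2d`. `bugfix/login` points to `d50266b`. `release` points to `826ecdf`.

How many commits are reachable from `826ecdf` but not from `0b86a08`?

12

Reachable from 826ecdf: {0ad9c3e, 0b86a08, 329e194, 467a7b7, 58b3ee3, 5bacba7, 6def914, 826ecdf, 8b73892, 996a28c, a2aed70, d50266b, dc56106}.
Reachable from 0b86a08: {0b86a08}.
In 826ecdf's history but not 0b86a08's: {0ad9c3e, 329e194, 467a7b7, 58b3ee3, 5bacba7, 6def914, 826ecdf, 8b73892, 996a28c, a2aed70, d50266b, dc56106} — 12 commits.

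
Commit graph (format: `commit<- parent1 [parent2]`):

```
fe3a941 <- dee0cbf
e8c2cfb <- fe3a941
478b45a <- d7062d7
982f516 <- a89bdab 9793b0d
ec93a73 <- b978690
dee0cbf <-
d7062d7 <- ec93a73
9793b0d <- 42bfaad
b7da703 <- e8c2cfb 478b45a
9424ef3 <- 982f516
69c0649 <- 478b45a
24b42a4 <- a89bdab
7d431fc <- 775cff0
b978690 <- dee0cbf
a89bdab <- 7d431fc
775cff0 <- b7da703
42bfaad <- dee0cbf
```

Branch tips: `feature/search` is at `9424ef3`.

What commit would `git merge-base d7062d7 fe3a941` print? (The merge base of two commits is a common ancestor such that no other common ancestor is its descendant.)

dee0cbf

Ancestors of d7062d7: {b978690, d7062d7, dee0cbf, ec93a73}.
Ancestors of fe3a941: {dee0cbf, fe3a941}.
Common ancestors: {dee0cbf}.
The only common ancestor is dee0cbf, so it is the merge base.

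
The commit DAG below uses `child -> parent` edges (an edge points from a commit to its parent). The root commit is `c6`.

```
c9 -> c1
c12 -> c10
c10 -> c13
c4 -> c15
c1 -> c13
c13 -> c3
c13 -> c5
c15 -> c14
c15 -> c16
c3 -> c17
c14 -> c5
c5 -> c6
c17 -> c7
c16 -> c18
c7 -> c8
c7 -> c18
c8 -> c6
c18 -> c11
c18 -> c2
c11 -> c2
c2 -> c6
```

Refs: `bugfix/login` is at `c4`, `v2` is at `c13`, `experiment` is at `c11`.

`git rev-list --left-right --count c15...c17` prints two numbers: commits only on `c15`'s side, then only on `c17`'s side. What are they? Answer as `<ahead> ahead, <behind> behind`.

Reachable from c15: {c11, c14, c15, c16, c18, c2, c5, c6}.
Reachable from c17: {c11, c17, c18, c2, c6, c7, c8}.
Only in c15's history (ahead): {c14, c15, c16, c5} — 4.
Only in c17's history (behind): {c17, c7, c8} — 3.

4 ahead, 3 behind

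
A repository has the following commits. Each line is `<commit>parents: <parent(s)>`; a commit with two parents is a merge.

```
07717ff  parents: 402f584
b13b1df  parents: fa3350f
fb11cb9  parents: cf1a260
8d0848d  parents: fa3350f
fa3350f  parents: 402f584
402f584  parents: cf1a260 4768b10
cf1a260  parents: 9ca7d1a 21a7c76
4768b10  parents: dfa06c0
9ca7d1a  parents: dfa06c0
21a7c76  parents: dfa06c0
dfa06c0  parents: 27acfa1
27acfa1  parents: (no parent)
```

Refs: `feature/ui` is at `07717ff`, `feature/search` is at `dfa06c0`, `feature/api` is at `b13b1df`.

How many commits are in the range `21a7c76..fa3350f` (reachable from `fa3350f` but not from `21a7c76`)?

Reachable from fa3350f: {21a7c76, 27acfa1, 402f584, 4768b10, 9ca7d1a, cf1a260, dfa06c0, fa3350f}.
Reachable from 21a7c76: {21a7c76, 27acfa1, dfa06c0}.
In fa3350f's history but not 21a7c76's: {402f584, 4768b10, 9ca7d1a, cf1a260, fa3350f} — 5 commits.

5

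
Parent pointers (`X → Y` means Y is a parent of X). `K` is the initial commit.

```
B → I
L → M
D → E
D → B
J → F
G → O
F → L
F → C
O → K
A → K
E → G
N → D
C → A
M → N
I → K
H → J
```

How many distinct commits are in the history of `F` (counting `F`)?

13

Walking parent pointers from F: reachable set = {A, B, C, D, E, F, G, I, K, L, M, N, O}.
That is 13 commits.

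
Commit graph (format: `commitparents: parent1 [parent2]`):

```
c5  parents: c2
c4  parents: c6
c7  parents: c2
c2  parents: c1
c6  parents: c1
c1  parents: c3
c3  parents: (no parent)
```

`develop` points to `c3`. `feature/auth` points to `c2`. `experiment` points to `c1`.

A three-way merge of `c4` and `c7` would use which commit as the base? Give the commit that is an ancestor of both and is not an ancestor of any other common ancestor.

c1

Ancestors of c4: {c1, c3, c4, c6}.
Ancestors of c7: {c1, c2, c3, c7}.
Common ancestors: {c1, c3}.
Among these, c1 is not an ancestor of any other common ancestor — it is the merge base.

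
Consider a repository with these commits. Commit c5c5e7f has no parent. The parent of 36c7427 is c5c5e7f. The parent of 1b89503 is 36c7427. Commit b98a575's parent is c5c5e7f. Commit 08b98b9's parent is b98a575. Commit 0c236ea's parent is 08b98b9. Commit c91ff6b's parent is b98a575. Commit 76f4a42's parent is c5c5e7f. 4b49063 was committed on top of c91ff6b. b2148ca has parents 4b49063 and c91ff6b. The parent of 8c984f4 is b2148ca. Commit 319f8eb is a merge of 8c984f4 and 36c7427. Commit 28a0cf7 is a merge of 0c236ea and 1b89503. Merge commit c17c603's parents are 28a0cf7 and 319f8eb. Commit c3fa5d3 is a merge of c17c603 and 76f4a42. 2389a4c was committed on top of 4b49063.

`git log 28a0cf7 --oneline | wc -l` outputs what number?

Walking parent pointers from 28a0cf7: reachable set = {08b98b9, 0c236ea, 1b89503, 28a0cf7, 36c7427, b98a575, c5c5e7f}.
That is 7 commits.

7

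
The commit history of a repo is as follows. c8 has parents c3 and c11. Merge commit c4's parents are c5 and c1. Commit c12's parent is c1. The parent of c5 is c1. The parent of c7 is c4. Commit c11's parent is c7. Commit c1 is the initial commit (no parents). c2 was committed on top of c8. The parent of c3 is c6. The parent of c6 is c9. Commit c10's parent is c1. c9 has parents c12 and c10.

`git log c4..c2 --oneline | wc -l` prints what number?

9

Reachable from c2: {c1, c10, c11, c12, c2, c3, c4, c5, c6, c7, c8, c9}.
Reachable from c4: {c1, c4, c5}.
In c2's history but not c4's: {c10, c11, c12, c2, c3, c6, c7, c8, c9} — 9 commits.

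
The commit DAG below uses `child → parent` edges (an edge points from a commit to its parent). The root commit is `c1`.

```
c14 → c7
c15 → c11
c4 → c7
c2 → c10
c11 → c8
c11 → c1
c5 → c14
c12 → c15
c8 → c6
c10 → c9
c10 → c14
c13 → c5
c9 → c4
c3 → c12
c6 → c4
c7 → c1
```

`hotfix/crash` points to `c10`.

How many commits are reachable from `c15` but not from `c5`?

5

Reachable from c15: {c1, c11, c15, c4, c6, c7, c8}.
Reachable from c5: {c1, c14, c5, c7}.
In c15's history but not c5's: {c11, c15, c4, c6, c8} — 5 commits.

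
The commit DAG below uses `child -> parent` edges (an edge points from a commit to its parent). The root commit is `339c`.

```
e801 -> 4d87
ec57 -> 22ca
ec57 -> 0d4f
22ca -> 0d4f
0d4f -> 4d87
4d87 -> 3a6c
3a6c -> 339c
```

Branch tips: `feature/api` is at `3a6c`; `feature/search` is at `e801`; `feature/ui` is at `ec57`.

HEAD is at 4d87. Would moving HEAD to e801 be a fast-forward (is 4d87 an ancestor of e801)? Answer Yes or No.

Yes

A fast-forward from 4d87 to e801 is possible iff 4d87 is an ancestor of e801.
Ancestors of e801: {339c, 3a6c, 4d87, e801}.
4d87 is among them, so fast-forward is possible.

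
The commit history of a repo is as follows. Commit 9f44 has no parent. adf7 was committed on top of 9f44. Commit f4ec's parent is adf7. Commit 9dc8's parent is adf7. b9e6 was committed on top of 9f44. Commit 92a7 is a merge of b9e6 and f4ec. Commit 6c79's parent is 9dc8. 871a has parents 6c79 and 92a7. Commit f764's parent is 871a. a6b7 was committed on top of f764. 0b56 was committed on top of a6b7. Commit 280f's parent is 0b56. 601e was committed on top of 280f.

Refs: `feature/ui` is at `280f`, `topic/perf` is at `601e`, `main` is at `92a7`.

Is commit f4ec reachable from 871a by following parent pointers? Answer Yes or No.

Ancestors of 871a (commits reachable by following parents): {6c79, 871a, 92a7, 9dc8, 9f44, adf7, b9e6, f4ec}.
f4ec is in that set, so it is an ancestor of 871a.

Yes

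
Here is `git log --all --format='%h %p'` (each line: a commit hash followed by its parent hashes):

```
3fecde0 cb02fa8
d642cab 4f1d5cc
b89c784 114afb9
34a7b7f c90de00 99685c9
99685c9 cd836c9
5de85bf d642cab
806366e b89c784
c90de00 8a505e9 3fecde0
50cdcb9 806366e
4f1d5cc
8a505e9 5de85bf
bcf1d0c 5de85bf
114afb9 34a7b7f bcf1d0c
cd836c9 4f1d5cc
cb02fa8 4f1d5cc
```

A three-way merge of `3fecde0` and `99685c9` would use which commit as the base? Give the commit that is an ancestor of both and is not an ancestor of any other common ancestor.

Ancestors of 3fecde0: {3fecde0, 4f1d5cc, cb02fa8}.
Ancestors of 99685c9: {4f1d5cc, 99685c9, cd836c9}.
Common ancestors: {4f1d5cc}.
The only common ancestor is 4f1d5cc, so it is the merge base.

4f1d5cc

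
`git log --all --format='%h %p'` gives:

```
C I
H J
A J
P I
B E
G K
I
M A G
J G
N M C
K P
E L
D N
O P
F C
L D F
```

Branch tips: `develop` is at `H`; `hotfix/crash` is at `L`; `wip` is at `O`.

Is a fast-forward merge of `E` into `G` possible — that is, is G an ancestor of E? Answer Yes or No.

Yes

A fast-forward from G to E is possible iff G is an ancestor of E.
Ancestors of E: {A, C, D, E, F, G, I, J, K, L, M, N, P}.
G is among them, so fast-forward is possible.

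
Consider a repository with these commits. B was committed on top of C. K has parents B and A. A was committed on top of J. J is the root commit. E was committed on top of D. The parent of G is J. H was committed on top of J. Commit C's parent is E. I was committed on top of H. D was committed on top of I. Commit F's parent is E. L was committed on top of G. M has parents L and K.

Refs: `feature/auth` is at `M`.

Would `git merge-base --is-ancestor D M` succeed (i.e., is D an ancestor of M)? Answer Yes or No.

Ancestors of M (commits reachable by following parents): {A, B, C, D, E, G, H, I, J, K, L, M}.
D is in that set, so it is an ancestor of M.

Yes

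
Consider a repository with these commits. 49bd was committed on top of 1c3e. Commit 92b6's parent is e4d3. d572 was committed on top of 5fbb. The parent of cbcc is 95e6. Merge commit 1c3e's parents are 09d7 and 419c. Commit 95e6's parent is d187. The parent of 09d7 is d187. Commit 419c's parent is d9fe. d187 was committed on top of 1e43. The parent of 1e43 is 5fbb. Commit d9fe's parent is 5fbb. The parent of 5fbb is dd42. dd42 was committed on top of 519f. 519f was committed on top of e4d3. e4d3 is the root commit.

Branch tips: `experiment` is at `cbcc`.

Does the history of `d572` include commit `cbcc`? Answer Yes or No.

Ancestors of d572: {519f, 5fbb, d572, dd42, e4d3}.
cbcc is not in that set, so it is not an ancestor of d572.

No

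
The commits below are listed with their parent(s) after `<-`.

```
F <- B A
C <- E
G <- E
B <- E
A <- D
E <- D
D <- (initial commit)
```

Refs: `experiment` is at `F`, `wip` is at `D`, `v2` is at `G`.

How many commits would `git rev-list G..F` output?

Reachable from F: {A, B, D, E, F}.
Reachable from G: {D, E, G}.
In F's history but not G's: {A, B, F} — 3 commits.

3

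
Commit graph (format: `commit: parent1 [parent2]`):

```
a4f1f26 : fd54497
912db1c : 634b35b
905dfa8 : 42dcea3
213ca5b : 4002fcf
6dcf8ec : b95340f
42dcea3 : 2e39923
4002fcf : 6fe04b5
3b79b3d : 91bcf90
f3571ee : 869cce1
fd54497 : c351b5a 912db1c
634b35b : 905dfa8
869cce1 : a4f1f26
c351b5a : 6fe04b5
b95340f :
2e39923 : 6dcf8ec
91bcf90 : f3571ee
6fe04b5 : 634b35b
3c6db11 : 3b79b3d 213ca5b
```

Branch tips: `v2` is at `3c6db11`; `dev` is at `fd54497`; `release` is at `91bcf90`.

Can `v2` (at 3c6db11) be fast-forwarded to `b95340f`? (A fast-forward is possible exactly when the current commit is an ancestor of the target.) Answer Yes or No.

No

A fast-forward from 3c6db11 to b95340f is possible iff 3c6db11 is an ancestor of b95340f.
Ancestors of b95340f: {b95340f}.
3c6db11 is not among them, so fast-forward is not possible.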